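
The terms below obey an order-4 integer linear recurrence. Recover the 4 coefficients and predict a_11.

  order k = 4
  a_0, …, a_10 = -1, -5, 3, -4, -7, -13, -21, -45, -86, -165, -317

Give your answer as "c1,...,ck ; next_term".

1,1,1,1 ; -613

  a_4 = 1·-4 + 1·3 + 1·-5 + 1·-1 = -7
  a_5 = 1·-7 + 1·-4 + 1·3 + 1·-5 = -13
  a_6 = 1·-13 + 1·-7 + 1·-4 + 1·3 = -21
  a_7 = 1·-21 + 1·-13 + 1·-7 + 1·-4 = -45
  a_8 = 1·-45 + 1·-21 + 1·-13 + 1·-7 = -86
  a_9 = 1·-86 + 1·-45 + 1·-21 + 1·-13 = -165
  a_10 = 1·-165 + 1·-86 + 1·-45 + 1·-21 = -317
  a_11 = 1·-317 + 1·-165 + 1·-86 + 1·-45 = -613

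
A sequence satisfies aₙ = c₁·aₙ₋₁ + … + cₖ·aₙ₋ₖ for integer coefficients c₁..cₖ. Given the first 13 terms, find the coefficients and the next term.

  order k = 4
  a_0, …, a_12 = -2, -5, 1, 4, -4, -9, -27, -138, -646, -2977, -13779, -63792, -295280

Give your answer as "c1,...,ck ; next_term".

4,2,4,1 ; -1366797

  a_4 = 4·4 + 2·1 + 4·-5 + 1·-2 = -4
  a_5 = 4·-4 + 2·4 + 4·1 + 1·-5 = -9
  a_6 = 4·-9 + 2·-4 + 4·4 + 1·1 = -27
  a_7 = 4·-27 + 2·-9 + 4·-4 + 1·4 = -138
  a_8 = 4·-138 + 2·-27 + 4·-9 + 1·-4 = -646
  a_9 = 4·-646 + 2·-138 + 4·-27 + 1·-9 = -2977
  a_10 = 4·-2977 + 2·-646 + 4·-138 + 1·-27 = -13779
  a_11 = 4·-13779 + 2·-2977 + 4·-646 + 1·-138 = -63792
  a_12 = 4·-63792 + 2·-13779 + 4·-2977 + 1·-646 = -295280
  a_13 = 4·-295280 + 2·-63792 + 4·-13779 + 1·-2977 = -1366797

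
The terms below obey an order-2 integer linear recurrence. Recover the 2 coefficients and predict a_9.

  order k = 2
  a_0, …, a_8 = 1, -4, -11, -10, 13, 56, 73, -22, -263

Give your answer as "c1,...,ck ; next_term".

2,-3 ; -460

  a_2 = 2·-4 + -3·1 = -11
  a_3 = 2·-11 + -3·-4 = -10
  a_4 = 2·-10 + -3·-11 = 13
  a_5 = 2·13 + -3·-10 = 56
  a_6 = 2·56 + -3·13 = 73
  a_7 = 2·73 + -3·56 = -22
  a_8 = 2·-22 + -3·73 = -263
  a_9 = 2·-263 + -3·-22 = -460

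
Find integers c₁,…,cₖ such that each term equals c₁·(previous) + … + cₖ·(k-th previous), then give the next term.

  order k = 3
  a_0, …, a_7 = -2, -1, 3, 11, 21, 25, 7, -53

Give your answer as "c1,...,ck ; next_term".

  a_3 = 2·3 + -1·-1 + -2·-2 = 11
  a_4 = 2·11 + -1·3 + -2·-1 = 21
  a_5 = 2·21 + -1·11 + -2·3 = 25
  a_6 = 2·25 + -1·21 + -2·11 = 7
  a_7 = 2·7 + -1·25 + -2·21 = -53
  a_8 = 2·-53 + -1·7 + -2·25 = -163

2,-1,-2 ; -163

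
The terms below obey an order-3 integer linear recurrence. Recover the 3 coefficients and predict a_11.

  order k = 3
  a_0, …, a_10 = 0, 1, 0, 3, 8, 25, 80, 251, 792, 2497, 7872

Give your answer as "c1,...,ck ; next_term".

2,3,2 ; 24819

  a_3 = 2·0 + 3·1 + 2·0 = 3
  a_4 = 2·3 + 3·0 + 2·1 = 8
  a_5 = 2·8 + 3·3 + 2·0 = 25
  a_6 = 2·25 + 3·8 + 2·3 = 80
  a_7 = 2·80 + 3·25 + 2·8 = 251
  a_8 = 2·251 + 3·80 + 2·25 = 792
  a_9 = 2·792 + 3·251 + 2·80 = 2497
  a_10 = 2·2497 + 3·792 + 2·251 = 7872
  a_11 = 2·7872 + 3·2497 + 2·792 = 24819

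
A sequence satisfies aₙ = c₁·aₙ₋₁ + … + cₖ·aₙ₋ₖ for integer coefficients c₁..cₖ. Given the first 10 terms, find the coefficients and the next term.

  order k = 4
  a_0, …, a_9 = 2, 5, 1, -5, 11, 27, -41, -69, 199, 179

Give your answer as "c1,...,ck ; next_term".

  a_4 = 0·-5 + -3·1 + 2·5 + 2·2 = 11
  a_5 = 0·11 + -3·-5 + 2·1 + 2·5 = 27
  a_6 = 0·27 + -3·11 + 2·-5 + 2·1 = -41
  a_7 = 0·-41 + -3·27 + 2·11 + 2·-5 = -69
  a_8 = 0·-69 + -3·-41 + 2·27 + 2·11 = 199
  a_9 = 0·199 + -3·-69 + 2·-41 + 2·27 = 179
  a_10 = 0·179 + -3·199 + 2·-69 + 2·-41 = -817

0,-3,2,2 ; -817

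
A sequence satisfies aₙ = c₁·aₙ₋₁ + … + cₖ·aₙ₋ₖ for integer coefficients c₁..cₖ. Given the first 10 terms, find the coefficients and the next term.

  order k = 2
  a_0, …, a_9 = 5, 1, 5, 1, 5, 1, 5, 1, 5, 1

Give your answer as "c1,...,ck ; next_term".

  a_2 = 0·1 + 1·5 = 5
  a_3 = 0·5 + 1·1 = 1
  a_4 = 0·1 + 1·5 = 5
  a_5 = 0·5 + 1·1 = 1
  a_6 = 0·1 + 1·5 = 5
  a_7 = 0·5 + 1·1 = 1
  a_8 = 0·1 + 1·5 = 5
  a_9 = 0·5 + 1·1 = 1
  a_10 = 0·1 + 1·5 = 5

0,1 ; 5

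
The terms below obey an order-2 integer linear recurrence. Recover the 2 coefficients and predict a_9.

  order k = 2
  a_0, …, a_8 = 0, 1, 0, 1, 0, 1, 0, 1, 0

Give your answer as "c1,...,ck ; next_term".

0,1 ; 1

  a_2 = 0·1 + 1·0 = 0
  a_3 = 0·0 + 1·1 = 1
  a_4 = 0·1 + 1·0 = 0
  a_5 = 0·0 + 1·1 = 1
  a_6 = 0·1 + 1·0 = 0
  a_7 = 0·0 + 1·1 = 1
  a_8 = 0·1 + 1·0 = 0
  a_9 = 0·0 + 1·1 = 1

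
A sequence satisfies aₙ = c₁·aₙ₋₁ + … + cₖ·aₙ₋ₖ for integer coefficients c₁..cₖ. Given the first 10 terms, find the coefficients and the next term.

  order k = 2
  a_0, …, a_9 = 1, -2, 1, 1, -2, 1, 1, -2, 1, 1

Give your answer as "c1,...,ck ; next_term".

  a_2 = -1·-2 + -1·1 = 1
  a_3 = -1·1 + -1·-2 = 1
  a_4 = -1·1 + -1·1 = -2
  a_5 = -1·-2 + -1·1 = 1
  a_6 = -1·1 + -1·-2 = 1
  a_7 = -1·1 + -1·1 = -2
  a_8 = -1·-2 + -1·1 = 1
  a_9 = -1·1 + -1·-2 = 1
  a_10 = -1·1 + -1·1 = -2

-1,-1 ; -2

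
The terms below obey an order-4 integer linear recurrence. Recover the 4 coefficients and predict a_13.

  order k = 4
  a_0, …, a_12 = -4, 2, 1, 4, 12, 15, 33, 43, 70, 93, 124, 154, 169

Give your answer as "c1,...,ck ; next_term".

  a_4 = 1·4 + 2·1 + -1·2 + -2·-4 = 12
  a_5 = 1·12 + 2·4 + -1·1 + -2·2 = 15
  a_6 = 1·15 + 2·12 + -1·4 + -2·1 = 33
  a_7 = 1·33 + 2·15 + -1·12 + -2·4 = 43
  a_8 = 1·43 + 2·33 + -1·15 + -2·12 = 70
  a_9 = 1·70 + 2·43 + -1·33 + -2·15 = 93
  a_10 = 1·93 + 2·70 + -1·43 + -2·33 = 124
  a_11 = 1·124 + 2·93 + -1·70 + -2·43 = 154
  a_12 = 1·154 + 2·124 + -1·93 + -2·70 = 169
  a_13 = 1·169 + 2·154 + -1·124 + -2·93 = 167

1,2,-1,-2 ; 167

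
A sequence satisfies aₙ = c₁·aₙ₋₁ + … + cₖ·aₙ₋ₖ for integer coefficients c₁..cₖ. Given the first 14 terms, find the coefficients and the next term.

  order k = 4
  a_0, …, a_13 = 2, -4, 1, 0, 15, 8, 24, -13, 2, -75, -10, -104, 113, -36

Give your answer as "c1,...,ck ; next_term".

1,1,-3,1 ; 379

  a_4 = 1·0 + 1·1 + -3·-4 + 1·2 = 15
  a_5 = 1·15 + 1·0 + -3·1 + 1·-4 = 8
  a_6 = 1·8 + 1·15 + -3·0 + 1·1 = 24
  a_7 = 1·24 + 1·8 + -3·15 + 1·0 = -13
  a_8 = 1·-13 + 1·24 + -3·8 + 1·15 = 2
  a_9 = 1·2 + 1·-13 + -3·24 + 1·8 = -75
  a_10 = 1·-75 + 1·2 + -3·-13 + 1·24 = -10
  a_11 = 1·-10 + 1·-75 + -3·2 + 1·-13 = -104
  a_12 = 1·-104 + 1·-10 + -3·-75 + 1·2 = 113
  a_13 = 1·113 + 1·-104 + -3·-10 + 1·-75 = -36
  a_14 = 1·-36 + 1·113 + -3·-104 + 1·-10 = 379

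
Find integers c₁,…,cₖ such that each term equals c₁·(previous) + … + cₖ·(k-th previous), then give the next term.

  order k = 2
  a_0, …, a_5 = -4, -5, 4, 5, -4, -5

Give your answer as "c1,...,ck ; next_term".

  a_2 = 0·-5 + -1·-4 = 4
  a_3 = 0·4 + -1·-5 = 5
  a_4 = 0·5 + -1·4 = -4
  a_5 = 0·-4 + -1·5 = -5
  a_6 = 0·-5 + -1·-4 = 4

0,-1 ; 4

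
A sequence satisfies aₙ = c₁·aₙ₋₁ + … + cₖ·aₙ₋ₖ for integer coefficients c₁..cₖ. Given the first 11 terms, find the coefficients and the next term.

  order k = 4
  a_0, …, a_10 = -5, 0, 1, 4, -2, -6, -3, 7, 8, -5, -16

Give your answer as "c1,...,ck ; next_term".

1,-1,0,1 ; -4

  a_4 = 1·4 + -1·1 + 0·0 + 1·-5 = -2
  a_5 = 1·-2 + -1·4 + 0·1 + 1·0 = -6
  a_6 = 1·-6 + -1·-2 + 0·4 + 1·1 = -3
  a_7 = 1·-3 + -1·-6 + 0·-2 + 1·4 = 7
  a_8 = 1·7 + -1·-3 + 0·-6 + 1·-2 = 8
  a_9 = 1·8 + -1·7 + 0·-3 + 1·-6 = -5
  a_10 = 1·-5 + -1·8 + 0·7 + 1·-3 = -16
  a_11 = 1·-16 + -1·-5 + 0·8 + 1·7 = -4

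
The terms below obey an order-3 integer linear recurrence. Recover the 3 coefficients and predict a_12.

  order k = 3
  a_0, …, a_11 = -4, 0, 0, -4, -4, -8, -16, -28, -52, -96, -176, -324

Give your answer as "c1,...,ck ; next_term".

1,1,1 ; -596

  a_3 = 1·0 + 1·0 + 1·-4 = -4
  a_4 = 1·-4 + 1·0 + 1·0 = -4
  a_5 = 1·-4 + 1·-4 + 1·0 = -8
  a_6 = 1·-8 + 1·-4 + 1·-4 = -16
  a_7 = 1·-16 + 1·-8 + 1·-4 = -28
  a_8 = 1·-28 + 1·-16 + 1·-8 = -52
  a_9 = 1·-52 + 1·-28 + 1·-16 = -96
  a_10 = 1·-96 + 1·-52 + 1·-28 = -176
  a_11 = 1·-176 + 1·-96 + 1·-52 = -324
  a_12 = 1·-324 + 1·-176 + 1·-96 = -596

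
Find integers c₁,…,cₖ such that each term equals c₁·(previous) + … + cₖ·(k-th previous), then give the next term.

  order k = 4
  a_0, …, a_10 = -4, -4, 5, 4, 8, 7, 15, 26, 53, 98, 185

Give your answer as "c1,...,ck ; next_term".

2,0,-1,1 ; 343

  a_4 = 2·4 + 0·5 + -1·-4 + 1·-4 = 8
  a_5 = 2·8 + 0·4 + -1·5 + 1·-4 = 7
  a_6 = 2·7 + 0·8 + -1·4 + 1·5 = 15
  a_7 = 2·15 + 0·7 + -1·8 + 1·4 = 26
  a_8 = 2·26 + 0·15 + -1·7 + 1·8 = 53
  a_9 = 2·53 + 0·26 + -1·15 + 1·7 = 98
  a_10 = 2·98 + 0·53 + -1·26 + 1·15 = 185
  a_11 = 2·185 + 0·98 + -1·53 + 1·26 = 343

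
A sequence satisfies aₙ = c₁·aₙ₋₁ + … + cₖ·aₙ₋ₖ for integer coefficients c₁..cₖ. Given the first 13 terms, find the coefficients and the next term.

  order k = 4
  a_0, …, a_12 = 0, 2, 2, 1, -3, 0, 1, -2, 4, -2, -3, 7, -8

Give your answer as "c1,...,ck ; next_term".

  a_4 = -1·1 + -1·2 + 0·2 + -1·0 = -3
  a_5 = -1·-3 + -1·1 + 0·2 + -1·2 = 0
  a_6 = -1·0 + -1·-3 + 0·1 + -1·2 = 1
  a_7 = -1·1 + -1·0 + 0·-3 + -1·1 = -2
  a_8 = -1·-2 + -1·1 + 0·0 + -1·-3 = 4
  a_9 = -1·4 + -1·-2 + 0·1 + -1·0 = -2
  a_10 = -1·-2 + -1·4 + 0·-2 + -1·1 = -3
  a_11 = -1·-3 + -1·-2 + 0·4 + -1·-2 = 7
  a_12 = -1·7 + -1·-3 + 0·-2 + -1·4 = -8
  a_13 = -1·-8 + -1·7 + 0·-3 + -1·-2 = 3

-1,-1,0,-1 ; 3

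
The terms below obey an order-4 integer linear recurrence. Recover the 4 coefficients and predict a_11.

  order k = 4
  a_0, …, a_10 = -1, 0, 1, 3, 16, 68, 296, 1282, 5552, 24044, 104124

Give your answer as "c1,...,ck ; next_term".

  a_4 = 4·3 + 2·1 + -2·0 + -2·-1 = 16
  a_5 = 4·16 + 2·3 + -2·1 + -2·0 = 68
  a_6 = 4·68 + 2·16 + -2·3 + -2·1 = 296
  a_7 = 4·296 + 2·68 + -2·16 + -2·3 = 1282
  a_8 = 4·1282 + 2·296 + -2·68 + -2·16 = 5552
  a_9 = 4·5552 + 2·1282 + -2·296 + -2·68 = 24044
  a_10 = 4·24044 + 2·5552 + -2·1282 + -2·296 = 104124
  a_11 = 4·104124 + 2·24044 + -2·5552 + -2·1282 = 450916

4,2,-2,-2 ; 450916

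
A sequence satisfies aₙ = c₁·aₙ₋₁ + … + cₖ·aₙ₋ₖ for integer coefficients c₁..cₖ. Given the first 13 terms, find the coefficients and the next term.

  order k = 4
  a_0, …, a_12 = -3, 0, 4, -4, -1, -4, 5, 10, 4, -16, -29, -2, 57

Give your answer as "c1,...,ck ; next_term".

  a_4 = 0·-4 + -1·4 + -2·0 + -1·-3 = -1
  a_5 = 0·-1 + -1·-4 + -2·4 + -1·0 = -4
  a_6 = 0·-4 + -1·-1 + -2·-4 + -1·4 = 5
  a_7 = 0·5 + -1·-4 + -2·-1 + -1·-4 = 10
  a_8 = 0·10 + -1·5 + -2·-4 + -1·-1 = 4
  a_9 = 0·4 + -1·10 + -2·5 + -1·-4 = -16
  a_10 = 0·-16 + -1·4 + -2·10 + -1·5 = -29
  a_11 = 0·-29 + -1·-16 + -2·4 + -1·10 = -2
  a_12 = 0·-2 + -1·-29 + -2·-16 + -1·4 = 57
  a_13 = 0·57 + -1·-2 + -2·-29 + -1·-16 = 76

0,-1,-2,-1 ; 76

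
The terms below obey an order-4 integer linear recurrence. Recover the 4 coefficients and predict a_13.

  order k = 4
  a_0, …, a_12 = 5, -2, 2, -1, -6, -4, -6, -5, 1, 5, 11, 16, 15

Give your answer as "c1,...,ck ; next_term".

  a_4 = 1·-1 + 0·2 + 0·-2 + -1·5 = -6
  a_5 = 1·-6 + 0·-1 + 0·2 + -1·-2 = -4
  a_6 = 1·-4 + 0·-6 + 0·-1 + -1·2 = -6
  a_7 = 1·-6 + 0·-4 + 0·-6 + -1·-1 = -5
  a_8 = 1·-5 + 0·-6 + 0·-4 + -1·-6 = 1
  a_9 = 1·1 + 0·-5 + 0·-6 + -1·-4 = 5
  a_10 = 1·5 + 0·1 + 0·-5 + -1·-6 = 11
  a_11 = 1·11 + 0·5 + 0·1 + -1·-5 = 16
  a_12 = 1·16 + 0·11 + 0·5 + -1·1 = 15
  a_13 = 1·15 + 0·16 + 0·11 + -1·5 = 10

1,0,0,-1 ; 10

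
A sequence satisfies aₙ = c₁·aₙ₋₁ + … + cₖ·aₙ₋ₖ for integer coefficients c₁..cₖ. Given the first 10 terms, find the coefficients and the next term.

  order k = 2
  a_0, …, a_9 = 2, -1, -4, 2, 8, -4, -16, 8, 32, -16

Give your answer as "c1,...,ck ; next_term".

  a_2 = 0·-1 + -2·2 = -4
  a_3 = 0·-4 + -2·-1 = 2
  a_4 = 0·2 + -2·-4 = 8
  a_5 = 0·8 + -2·2 = -4
  a_6 = 0·-4 + -2·8 = -16
  a_7 = 0·-16 + -2·-4 = 8
  a_8 = 0·8 + -2·-16 = 32
  a_9 = 0·32 + -2·8 = -16
  a_10 = 0·-16 + -2·32 = -64

0,-2 ; -64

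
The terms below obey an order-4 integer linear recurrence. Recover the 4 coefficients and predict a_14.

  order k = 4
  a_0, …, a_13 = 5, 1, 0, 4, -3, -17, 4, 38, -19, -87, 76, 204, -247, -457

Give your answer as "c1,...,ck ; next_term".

1,-3,3,-2 ; 744

  a_4 = 1·4 + -3·0 + 3·1 + -2·5 = -3
  a_5 = 1·-3 + -3·4 + 3·0 + -2·1 = -17
  a_6 = 1·-17 + -3·-3 + 3·4 + -2·0 = 4
  a_7 = 1·4 + -3·-17 + 3·-3 + -2·4 = 38
  a_8 = 1·38 + -3·4 + 3·-17 + -2·-3 = -19
  a_9 = 1·-19 + -3·38 + 3·4 + -2·-17 = -87
  a_10 = 1·-87 + -3·-19 + 3·38 + -2·4 = 76
  a_11 = 1·76 + -3·-87 + 3·-19 + -2·38 = 204
  a_12 = 1·204 + -3·76 + 3·-87 + -2·-19 = -247
  a_13 = 1·-247 + -3·204 + 3·76 + -2·-87 = -457
  a_14 = 1·-457 + -3·-247 + 3·204 + -2·76 = 744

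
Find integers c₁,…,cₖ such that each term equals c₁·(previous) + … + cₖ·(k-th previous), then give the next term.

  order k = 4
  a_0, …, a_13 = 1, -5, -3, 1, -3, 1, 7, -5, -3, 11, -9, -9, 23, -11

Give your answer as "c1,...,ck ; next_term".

0,-1,1,-1 ; -23

  a_4 = 0·1 + -1·-3 + 1·-5 + -1·1 = -3
  a_5 = 0·-3 + -1·1 + 1·-3 + -1·-5 = 1
  a_6 = 0·1 + -1·-3 + 1·1 + -1·-3 = 7
  a_7 = 0·7 + -1·1 + 1·-3 + -1·1 = -5
  a_8 = 0·-5 + -1·7 + 1·1 + -1·-3 = -3
  a_9 = 0·-3 + -1·-5 + 1·7 + -1·1 = 11
  a_10 = 0·11 + -1·-3 + 1·-5 + -1·7 = -9
  a_11 = 0·-9 + -1·11 + 1·-3 + -1·-5 = -9
  a_12 = 0·-9 + -1·-9 + 1·11 + -1·-3 = 23
  a_13 = 0·23 + -1·-9 + 1·-9 + -1·11 = -11
  a_14 = 0·-11 + -1·23 + 1·-9 + -1·-9 = -23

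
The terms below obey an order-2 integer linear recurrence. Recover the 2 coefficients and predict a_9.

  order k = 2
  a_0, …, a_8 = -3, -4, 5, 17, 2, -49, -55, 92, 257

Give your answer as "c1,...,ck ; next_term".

1,-3 ; -19

  a_2 = 1·-4 + -3·-3 = 5
  a_3 = 1·5 + -3·-4 = 17
  a_4 = 1·17 + -3·5 = 2
  a_5 = 1·2 + -3·17 = -49
  a_6 = 1·-49 + -3·2 = -55
  a_7 = 1·-55 + -3·-49 = 92
  a_8 = 1·92 + -3·-55 = 257
  a_9 = 1·257 + -3·92 = -19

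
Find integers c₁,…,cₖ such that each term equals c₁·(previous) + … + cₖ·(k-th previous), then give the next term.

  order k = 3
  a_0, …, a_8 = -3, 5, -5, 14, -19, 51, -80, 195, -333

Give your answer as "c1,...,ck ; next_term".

  a_3 = -1·-5 + 3·5 + 2·-3 = 14
  a_4 = -1·14 + 3·-5 + 2·5 = -19
  a_5 = -1·-19 + 3·14 + 2·-5 = 51
  a_6 = -1·51 + 3·-19 + 2·14 = -80
  a_7 = -1·-80 + 3·51 + 2·-19 = 195
  a_8 = -1·195 + 3·-80 + 2·51 = -333
  a_9 = -1·-333 + 3·195 + 2·-80 = 758

-1,3,2 ; 758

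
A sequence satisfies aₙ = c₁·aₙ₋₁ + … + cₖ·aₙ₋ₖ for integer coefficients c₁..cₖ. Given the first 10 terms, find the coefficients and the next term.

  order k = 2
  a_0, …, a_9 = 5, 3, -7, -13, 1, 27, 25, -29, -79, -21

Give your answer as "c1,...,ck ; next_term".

  a_2 = 1·3 + -2·5 = -7
  a_3 = 1·-7 + -2·3 = -13
  a_4 = 1·-13 + -2·-7 = 1
  a_5 = 1·1 + -2·-13 = 27
  a_6 = 1·27 + -2·1 = 25
  a_7 = 1·25 + -2·27 = -29
  a_8 = 1·-29 + -2·25 = -79
  a_9 = 1·-79 + -2·-29 = -21
  a_10 = 1·-21 + -2·-79 = 137

1,-2 ; 137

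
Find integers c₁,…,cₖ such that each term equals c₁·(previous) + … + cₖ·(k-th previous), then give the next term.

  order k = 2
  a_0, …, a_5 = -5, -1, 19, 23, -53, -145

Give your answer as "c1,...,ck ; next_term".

1,-4 ; 67

  a_2 = 1·-1 + -4·-5 = 19
  a_3 = 1·19 + -4·-1 = 23
  a_4 = 1·23 + -4·19 = -53
  a_5 = 1·-53 + -4·23 = -145
  a_6 = 1·-145 + -4·-53 = 67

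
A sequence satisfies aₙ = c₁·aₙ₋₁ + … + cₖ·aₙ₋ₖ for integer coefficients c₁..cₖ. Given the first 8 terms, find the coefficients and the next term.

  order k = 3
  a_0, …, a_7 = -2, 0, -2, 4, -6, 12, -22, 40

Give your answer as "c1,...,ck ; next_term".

-1,1,-1 ; -74

  a_3 = -1·-2 + 1·0 + -1·-2 = 4
  a_4 = -1·4 + 1·-2 + -1·0 = -6
  a_5 = -1·-6 + 1·4 + -1·-2 = 12
  a_6 = -1·12 + 1·-6 + -1·4 = -22
  a_7 = -1·-22 + 1·12 + -1·-6 = 40
  a_8 = -1·40 + 1·-22 + -1·12 = -74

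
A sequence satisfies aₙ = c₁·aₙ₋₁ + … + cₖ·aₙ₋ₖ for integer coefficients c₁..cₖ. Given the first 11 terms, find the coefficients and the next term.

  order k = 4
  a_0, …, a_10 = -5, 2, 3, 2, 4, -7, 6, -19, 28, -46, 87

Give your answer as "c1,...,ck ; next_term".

  a_4 = -1·2 + 1·3 + -1·2 + -1·-5 = 4
  a_5 = -1·4 + 1·2 + -1·3 + -1·2 = -7
  a_6 = -1·-7 + 1·4 + -1·2 + -1·3 = 6
  a_7 = -1·6 + 1·-7 + -1·4 + -1·2 = -19
  a_8 = -1·-19 + 1·6 + -1·-7 + -1·4 = 28
  a_9 = -1·28 + 1·-19 + -1·6 + -1·-7 = -46
  a_10 = -1·-46 + 1·28 + -1·-19 + -1·6 = 87
  a_11 = -1·87 + 1·-46 + -1·28 + -1·-19 = -142

-1,1,-1,-1 ; -142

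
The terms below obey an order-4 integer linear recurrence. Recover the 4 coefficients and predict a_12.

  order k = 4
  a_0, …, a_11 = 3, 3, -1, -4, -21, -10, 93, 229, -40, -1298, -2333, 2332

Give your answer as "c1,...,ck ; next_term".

1,-4,-4,-3 ; 16976

  a_4 = 1·-4 + -4·-1 + -4·3 + -3·3 = -21
  a_5 = 1·-21 + -4·-4 + -4·-1 + -3·3 = -10
  a_6 = 1·-10 + -4·-21 + -4·-4 + -3·-1 = 93
  a_7 = 1·93 + -4·-10 + -4·-21 + -3·-4 = 229
  a_8 = 1·229 + -4·93 + -4·-10 + -3·-21 = -40
  a_9 = 1·-40 + -4·229 + -4·93 + -3·-10 = -1298
  a_10 = 1·-1298 + -4·-40 + -4·229 + -3·93 = -2333
  a_11 = 1·-2333 + -4·-1298 + -4·-40 + -3·229 = 2332
  a_12 = 1·2332 + -4·-2333 + -4·-1298 + -3·-40 = 16976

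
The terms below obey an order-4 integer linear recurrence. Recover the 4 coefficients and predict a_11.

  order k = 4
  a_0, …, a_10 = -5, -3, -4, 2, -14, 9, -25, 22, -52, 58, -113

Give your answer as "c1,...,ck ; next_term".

  a_4 = -1·2 + 1·-4 + 1·-3 + 1·-5 = -14
  a_5 = -1·-14 + 1·2 + 1·-4 + 1·-3 = 9
  a_6 = -1·9 + 1·-14 + 1·2 + 1·-4 = -25
  a_7 = -1·-25 + 1·9 + 1·-14 + 1·2 = 22
  a_8 = -1·22 + 1·-25 + 1·9 + 1·-14 = -52
  a_9 = -1·-52 + 1·22 + 1·-25 + 1·9 = 58
  a_10 = -1·58 + 1·-52 + 1·22 + 1·-25 = -113
  a_11 = -1·-113 + 1·58 + 1·-52 + 1·22 = 141

-1,1,1,1 ; 141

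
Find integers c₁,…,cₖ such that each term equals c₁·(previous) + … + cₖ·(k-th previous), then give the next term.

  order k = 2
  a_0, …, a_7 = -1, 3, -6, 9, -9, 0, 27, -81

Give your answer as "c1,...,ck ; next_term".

  a_2 = -3·3 + -3·-1 = -6
  a_3 = -3·-6 + -3·3 = 9
  a_4 = -3·9 + -3·-6 = -9
  a_5 = -3·-9 + -3·9 = 0
  a_6 = -3·0 + -3·-9 = 27
  a_7 = -3·27 + -3·0 = -81
  a_8 = -3·-81 + -3·27 = 162

-3,-3 ; 162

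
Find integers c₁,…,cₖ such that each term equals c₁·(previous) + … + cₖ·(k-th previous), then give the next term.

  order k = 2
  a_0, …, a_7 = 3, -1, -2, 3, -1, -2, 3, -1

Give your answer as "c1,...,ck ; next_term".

-1,-1 ; -2

  a_2 = -1·-1 + -1·3 = -2
  a_3 = -1·-2 + -1·-1 = 3
  a_4 = -1·3 + -1·-2 = -1
  a_5 = -1·-1 + -1·3 = -2
  a_6 = -1·-2 + -1·-1 = 3
  a_7 = -1·3 + -1·-2 = -1
  a_8 = -1·-1 + -1·3 = -2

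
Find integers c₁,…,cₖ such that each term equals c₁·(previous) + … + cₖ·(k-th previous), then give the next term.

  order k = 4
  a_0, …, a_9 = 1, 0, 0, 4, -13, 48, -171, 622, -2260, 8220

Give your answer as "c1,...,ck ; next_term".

-4,-1,2,3 ; -29889

  a_4 = -4·4 + -1·0 + 2·0 + 3·1 = -13
  a_5 = -4·-13 + -1·4 + 2·0 + 3·0 = 48
  a_6 = -4·48 + -1·-13 + 2·4 + 3·0 = -171
  a_7 = -4·-171 + -1·48 + 2·-13 + 3·4 = 622
  a_8 = -4·622 + -1·-171 + 2·48 + 3·-13 = -2260
  a_9 = -4·-2260 + -1·622 + 2·-171 + 3·48 = 8220
  a_10 = -4·8220 + -1·-2260 + 2·622 + 3·-171 = -29889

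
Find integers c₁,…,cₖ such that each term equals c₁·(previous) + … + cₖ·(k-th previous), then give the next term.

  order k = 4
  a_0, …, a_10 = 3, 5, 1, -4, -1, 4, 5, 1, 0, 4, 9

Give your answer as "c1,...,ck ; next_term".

  a_4 = 1·-4 + 0·1 + 0·5 + 1·3 = -1
  a_5 = 1·-1 + 0·-4 + 0·1 + 1·5 = 4
  a_6 = 1·4 + 0·-1 + 0·-4 + 1·1 = 5
  a_7 = 1·5 + 0·4 + 0·-1 + 1·-4 = 1
  a_8 = 1·1 + 0·5 + 0·4 + 1·-1 = 0
  a_9 = 1·0 + 0·1 + 0·5 + 1·4 = 4
  a_10 = 1·4 + 0·0 + 0·1 + 1·5 = 9
  a_11 = 1·9 + 0·4 + 0·0 + 1·1 = 10

1,0,0,1 ; 10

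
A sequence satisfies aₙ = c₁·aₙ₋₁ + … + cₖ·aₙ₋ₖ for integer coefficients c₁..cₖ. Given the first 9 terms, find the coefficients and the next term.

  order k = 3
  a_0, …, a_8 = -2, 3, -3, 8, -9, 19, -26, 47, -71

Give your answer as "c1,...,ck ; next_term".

0,2,-1 ; 120

  a_3 = 0·-3 + 2·3 + -1·-2 = 8
  a_4 = 0·8 + 2·-3 + -1·3 = -9
  a_5 = 0·-9 + 2·8 + -1·-3 = 19
  a_6 = 0·19 + 2·-9 + -1·8 = -26
  a_7 = 0·-26 + 2·19 + -1·-9 = 47
  a_8 = 0·47 + 2·-26 + -1·19 = -71
  a_9 = 0·-71 + 2·47 + -1·-26 = 120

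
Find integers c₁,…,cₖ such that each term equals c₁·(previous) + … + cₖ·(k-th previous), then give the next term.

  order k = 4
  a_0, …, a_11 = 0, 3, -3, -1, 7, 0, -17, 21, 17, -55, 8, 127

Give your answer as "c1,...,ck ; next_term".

  a_4 = -1·-1 + -1·-3 + 1·3 + 3·0 = 7
  a_5 = -1·7 + -1·-1 + 1·-3 + 3·3 = 0
  a_6 = -1·0 + -1·7 + 1·-1 + 3·-3 = -17
  a_7 = -1·-17 + -1·0 + 1·7 + 3·-1 = 21
  a_8 = -1·21 + -1·-17 + 1·0 + 3·7 = 17
  a_9 = -1·17 + -1·21 + 1·-17 + 3·0 = -55
  a_10 = -1·-55 + -1·17 + 1·21 + 3·-17 = 8
  a_11 = -1·8 + -1·-55 + 1·17 + 3·21 = 127
  a_12 = -1·127 + -1·8 + 1·-55 + 3·17 = -139

-1,-1,1,3 ; -139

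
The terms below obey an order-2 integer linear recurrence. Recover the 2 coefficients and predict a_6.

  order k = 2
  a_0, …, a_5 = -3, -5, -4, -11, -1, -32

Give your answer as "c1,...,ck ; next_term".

-1,3 ; 29

  a_2 = -1·-5 + 3·-3 = -4
  a_3 = -1·-4 + 3·-5 = -11
  a_4 = -1·-11 + 3·-4 = -1
  a_5 = -1·-1 + 3·-11 = -32
  a_6 = -1·-32 + 3·-1 = 29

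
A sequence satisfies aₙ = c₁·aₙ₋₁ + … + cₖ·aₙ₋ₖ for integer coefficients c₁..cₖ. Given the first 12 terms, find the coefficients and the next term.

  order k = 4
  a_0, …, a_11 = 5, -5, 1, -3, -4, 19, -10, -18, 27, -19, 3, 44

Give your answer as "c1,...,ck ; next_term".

  a_4 = -1·-3 + -2·1 + -1·-5 + -2·5 = -4
  a_5 = -1·-4 + -2·-3 + -1·1 + -2·-5 = 19
  a_6 = -1·19 + -2·-4 + -1·-3 + -2·1 = -10
  a_7 = -1·-10 + -2·19 + -1·-4 + -2·-3 = -18
  a_8 = -1·-18 + -2·-10 + -1·19 + -2·-4 = 27
  a_9 = -1·27 + -2·-18 + -1·-10 + -2·19 = -19
  a_10 = -1·-19 + -2·27 + -1·-18 + -2·-10 = 3
  a_11 = -1·3 + -2·-19 + -1·27 + -2·-18 = 44
  a_12 = -1·44 + -2·3 + -1·-19 + -2·27 = -85

-1,-2,-1,-2 ; -85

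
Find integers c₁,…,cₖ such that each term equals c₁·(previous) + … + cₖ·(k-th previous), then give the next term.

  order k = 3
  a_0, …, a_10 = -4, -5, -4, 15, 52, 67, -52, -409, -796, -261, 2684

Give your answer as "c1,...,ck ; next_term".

  a_3 = 2·-4 + -3·-5 + -2·-4 = 15
  a_4 = 2·15 + -3·-4 + -2·-5 = 52
  a_5 = 2·52 + -3·15 + -2·-4 = 67
  a_6 = 2·67 + -3·52 + -2·15 = -52
  a_7 = 2·-52 + -3·67 + -2·52 = -409
  a_8 = 2·-409 + -3·-52 + -2·67 = -796
  a_9 = 2·-796 + -3·-409 + -2·-52 = -261
  a_10 = 2·-261 + -3·-796 + -2·-409 = 2684
  a_11 = 2·2684 + -3·-261 + -2·-796 = 7743

2,-3,-2 ; 7743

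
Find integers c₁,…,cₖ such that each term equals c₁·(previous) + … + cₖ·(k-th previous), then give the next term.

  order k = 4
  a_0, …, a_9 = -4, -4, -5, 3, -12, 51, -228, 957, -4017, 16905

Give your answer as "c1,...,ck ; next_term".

  a_4 = -4·3 + 0·-5 + -3·-4 + 3·-4 = -12
  a_5 = -4·-12 + 0·3 + -3·-5 + 3·-4 = 51
  a_6 = -4·51 + 0·-12 + -3·3 + 3·-5 = -228
  a_7 = -4·-228 + 0·51 + -3·-12 + 3·3 = 957
  a_8 = -4·957 + 0·-228 + -3·51 + 3·-12 = -4017
  a_9 = -4·-4017 + 0·957 + -3·-228 + 3·51 = 16905
  a_10 = -4·16905 + 0·-4017 + -3·957 + 3·-228 = -71175

-4,0,-3,3 ; -71175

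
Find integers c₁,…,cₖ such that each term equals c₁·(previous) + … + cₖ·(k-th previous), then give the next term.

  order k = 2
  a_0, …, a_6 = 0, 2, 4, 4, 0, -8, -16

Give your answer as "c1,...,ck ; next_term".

  a_2 = 2·2 + -2·0 = 4
  a_3 = 2·4 + -2·2 = 4
  a_4 = 2·4 + -2·4 = 0
  a_5 = 2·0 + -2·4 = -8
  a_6 = 2·-8 + -2·0 = -16
  a_7 = 2·-16 + -2·-8 = -16

2,-2 ; -16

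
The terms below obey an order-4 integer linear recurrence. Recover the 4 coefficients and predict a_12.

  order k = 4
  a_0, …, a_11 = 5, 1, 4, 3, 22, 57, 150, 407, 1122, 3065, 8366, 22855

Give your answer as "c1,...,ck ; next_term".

  a_4 = 2·3 + 1·4 + 2·1 + 2·5 = 22
  a_5 = 2·22 + 1·3 + 2·4 + 2·1 = 57
  a_6 = 2·57 + 1·22 + 2·3 + 2·4 = 150
  a_7 = 2·150 + 1·57 + 2·22 + 2·3 = 407
  a_8 = 2·407 + 1·150 + 2·57 + 2·22 = 1122
  a_9 = 2·1122 + 1·407 + 2·150 + 2·57 = 3065
  a_10 = 2·3065 + 1·1122 + 2·407 + 2·150 = 8366
  a_11 = 2·8366 + 1·3065 + 2·1122 + 2·407 = 22855
  a_12 = 2·22855 + 1·8366 + 2·3065 + 2·1122 = 62450

2,1,2,2 ; 62450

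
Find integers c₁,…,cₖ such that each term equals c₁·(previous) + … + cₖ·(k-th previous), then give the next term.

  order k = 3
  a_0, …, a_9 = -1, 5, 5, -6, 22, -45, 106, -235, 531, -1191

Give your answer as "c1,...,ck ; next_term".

  a_3 = -2·5 + 1·5 + 1·-1 = -6
  a_4 = -2·-6 + 1·5 + 1·5 = 22
  a_5 = -2·22 + 1·-6 + 1·5 = -45
  a_6 = -2·-45 + 1·22 + 1·-6 = 106
  a_7 = -2·106 + 1·-45 + 1·22 = -235
  a_8 = -2·-235 + 1·106 + 1·-45 = 531
  a_9 = -2·531 + 1·-235 + 1·106 = -1191
  a_10 = -2·-1191 + 1·531 + 1·-235 = 2678

-2,1,1 ; 2678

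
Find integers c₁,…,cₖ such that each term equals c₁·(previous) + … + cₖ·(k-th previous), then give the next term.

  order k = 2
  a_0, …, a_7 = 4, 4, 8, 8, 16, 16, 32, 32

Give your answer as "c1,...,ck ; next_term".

  a_2 = 0·4 + 2·4 = 8
  a_3 = 0·8 + 2·4 = 8
  a_4 = 0·8 + 2·8 = 16
  a_5 = 0·16 + 2·8 = 16
  a_6 = 0·16 + 2·16 = 32
  a_7 = 0·32 + 2·16 = 32
  a_8 = 0·32 + 2·32 = 64

0,2 ; 64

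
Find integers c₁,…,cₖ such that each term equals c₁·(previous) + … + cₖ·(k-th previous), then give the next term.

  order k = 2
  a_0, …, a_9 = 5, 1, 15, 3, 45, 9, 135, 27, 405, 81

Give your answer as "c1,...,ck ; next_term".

  a_2 = 0·1 + 3·5 = 15
  a_3 = 0·15 + 3·1 = 3
  a_4 = 0·3 + 3·15 = 45
  a_5 = 0·45 + 3·3 = 9
  a_6 = 0·9 + 3·45 = 135
  a_7 = 0·135 + 3·9 = 27
  a_8 = 0·27 + 3·135 = 405
  a_9 = 0·405 + 3·27 = 81
  a_10 = 0·81 + 3·405 = 1215

0,3 ; 1215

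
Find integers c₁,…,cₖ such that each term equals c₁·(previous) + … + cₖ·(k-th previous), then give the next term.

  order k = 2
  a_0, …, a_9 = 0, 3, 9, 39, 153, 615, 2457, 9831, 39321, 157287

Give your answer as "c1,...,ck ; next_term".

3,4 ; 629145

  a_2 = 3·3 + 4·0 = 9
  a_3 = 3·9 + 4·3 = 39
  a_4 = 3·39 + 4·9 = 153
  a_5 = 3·153 + 4·39 = 615
  a_6 = 3·615 + 4·153 = 2457
  a_7 = 3·2457 + 4·615 = 9831
  a_8 = 3·9831 + 4·2457 = 39321
  a_9 = 3·39321 + 4·9831 = 157287
  a_10 = 3·157287 + 4·39321 = 629145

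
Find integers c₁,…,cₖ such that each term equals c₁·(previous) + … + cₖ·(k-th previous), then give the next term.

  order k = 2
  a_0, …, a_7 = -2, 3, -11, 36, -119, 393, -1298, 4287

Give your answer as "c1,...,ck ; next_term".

-3,1 ; -14159

  a_2 = -3·3 + 1·-2 = -11
  a_3 = -3·-11 + 1·3 = 36
  a_4 = -3·36 + 1·-11 = -119
  a_5 = -3·-119 + 1·36 = 393
  a_6 = -3·393 + 1·-119 = -1298
  a_7 = -3·-1298 + 1·393 = 4287
  a_8 = -3·4287 + 1·-1298 = -14159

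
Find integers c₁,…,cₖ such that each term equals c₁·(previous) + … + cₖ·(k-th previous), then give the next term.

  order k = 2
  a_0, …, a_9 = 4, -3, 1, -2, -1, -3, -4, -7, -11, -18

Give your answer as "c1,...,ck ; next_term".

1,1 ; -29

  a_2 = 1·-3 + 1·4 = 1
  a_3 = 1·1 + 1·-3 = -2
  a_4 = 1·-2 + 1·1 = -1
  a_5 = 1·-1 + 1·-2 = -3
  a_6 = 1·-3 + 1·-1 = -4
  a_7 = 1·-4 + 1·-3 = -7
  a_8 = 1·-7 + 1·-4 = -11
  a_9 = 1·-11 + 1·-7 = -18
  a_10 = 1·-18 + 1·-11 = -29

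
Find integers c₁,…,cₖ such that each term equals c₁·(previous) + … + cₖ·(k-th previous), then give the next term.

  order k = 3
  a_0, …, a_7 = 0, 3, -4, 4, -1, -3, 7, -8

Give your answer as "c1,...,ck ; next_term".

  a_3 = -1·-4 + 0·3 + 1·0 = 4
  a_4 = -1·4 + 0·-4 + 1·3 = -1
  a_5 = -1·-1 + 0·4 + 1·-4 = -3
  a_6 = -1·-3 + 0·-1 + 1·4 = 7
  a_7 = -1·7 + 0·-3 + 1·-1 = -8
  a_8 = -1·-8 + 0·7 + 1·-3 = 5

-1,0,1 ; 5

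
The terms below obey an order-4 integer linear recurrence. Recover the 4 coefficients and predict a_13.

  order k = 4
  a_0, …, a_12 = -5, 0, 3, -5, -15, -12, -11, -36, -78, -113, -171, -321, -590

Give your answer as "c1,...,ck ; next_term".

  a_4 = 1·-5 + 0·3 + 1·0 + 2·-5 = -15
  a_5 = 1·-15 + 0·-5 + 1·3 + 2·0 = -12
  a_6 = 1·-12 + 0·-15 + 1·-5 + 2·3 = -11
  a_7 = 1·-11 + 0·-12 + 1·-15 + 2·-5 = -36
  a_8 = 1·-36 + 0·-11 + 1·-12 + 2·-15 = -78
  a_9 = 1·-78 + 0·-36 + 1·-11 + 2·-12 = -113
  a_10 = 1·-113 + 0·-78 + 1·-36 + 2·-11 = -171
  a_11 = 1·-171 + 0·-113 + 1·-78 + 2·-36 = -321
  a_12 = 1·-321 + 0·-171 + 1·-113 + 2·-78 = -590
  a_13 = 1·-590 + 0·-321 + 1·-171 + 2·-113 = -987

1,0,1,2 ; -987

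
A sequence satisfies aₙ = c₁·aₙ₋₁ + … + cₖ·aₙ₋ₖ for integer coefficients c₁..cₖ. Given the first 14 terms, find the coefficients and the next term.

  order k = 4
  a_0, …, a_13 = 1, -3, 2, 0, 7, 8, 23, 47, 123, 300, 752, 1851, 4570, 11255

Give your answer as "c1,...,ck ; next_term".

  a_4 = 3·0 + -1·2 + -2·-3 + 3·1 = 7
  a_5 = 3·7 + -1·0 + -2·2 + 3·-3 = 8
  a_6 = 3·8 + -1·7 + -2·0 + 3·2 = 23
  a_7 = 3·23 + -1·8 + -2·7 + 3·0 = 47
  a_8 = 3·47 + -1·23 + -2·8 + 3·7 = 123
  a_9 = 3·123 + -1·47 + -2·23 + 3·8 = 300
  a_10 = 3·300 + -1·123 + -2·47 + 3·23 = 752
  a_11 = 3·752 + -1·300 + -2·123 + 3·47 = 1851
  a_12 = 3·1851 + -1·752 + -2·300 + 3·123 = 4570
  a_13 = 3·4570 + -1·1851 + -2·752 + 3·300 = 11255
  a_14 = 3·11255 + -1·4570 + -2·1851 + 3·752 = 27749

3,-1,-2,3 ; 27749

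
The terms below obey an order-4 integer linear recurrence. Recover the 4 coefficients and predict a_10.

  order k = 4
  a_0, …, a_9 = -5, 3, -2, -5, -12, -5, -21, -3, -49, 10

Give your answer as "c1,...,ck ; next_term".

  a_4 = 0·-5 + 2·-2 + -1·3 + 1·-5 = -12
  a_5 = 0·-12 + 2·-5 + -1·-2 + 1·3 = -5
  a_6 = 0·-5 + 2·-12 + -1·-5 + 1·-2 = -21
  a_7 = 0·-21 + 2·-5 + -1·-12 + 1·-5 = -3
  a_8 = 0·-3 + 2·-21 + -1·-5 + 1·-12 = -49
  a_9 = 0·-49 + 2·-3 + -1·-21 + 1·-5 = 10
  a_10 = 0·10 + 2·-49 + -1·-3 + 1·-21 = -116

0,2,-1,1 ; -116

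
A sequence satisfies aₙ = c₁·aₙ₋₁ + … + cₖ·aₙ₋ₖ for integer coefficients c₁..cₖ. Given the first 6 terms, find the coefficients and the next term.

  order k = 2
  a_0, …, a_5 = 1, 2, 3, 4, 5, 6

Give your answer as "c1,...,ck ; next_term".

  a_2 = 2·2 + -1·1 = 3
  a_3 = 2·3 + -1·2 = 4
  a_4 = 2·4 + -1·3 = 5
  a_5 = 2·5 + -1·4 = 6
  a_6 = 2·6 + -1·5 = 7

2,-1 ; 7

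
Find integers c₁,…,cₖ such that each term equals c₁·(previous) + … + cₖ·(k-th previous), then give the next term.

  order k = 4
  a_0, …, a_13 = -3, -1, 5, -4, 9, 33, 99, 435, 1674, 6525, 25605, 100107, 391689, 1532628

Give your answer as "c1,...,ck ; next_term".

3,3,3,-3 ; 5996457

  a_4 = 3·-4 + 3·5 + 3·-1 + -3·-3 = 9
  a_5 = 3·9 + 3·-4 + 3·5 + -3·-1 = 33
  a_6 = 3·33 + 3·9 + 3·-4 + -3·5 = 99
  a_7 = 3·99 + 3·33 + 3·9 + -3·-4 = 435
  a_8 = 3·435 + 3·99 + 3·33 + -3·9 = 1674
  a_9 = 3·1674 + 3·435 + 3·99 + -3·33 = 6525
  a_10 = 3·6525 + 3·1674 + 3·435 + -3·99 = 25605
  a_11 = 3·25605 + 3·6525 + 3·1674 + -3·435 = 100107
  a_12 = 3·100107 + 3·25605 + 3·6525 + -3·1674 = 391689
  a_13 = 3·391689 + 3·100107 + 3·25605 + -3·6525 = 1532628
  a_14 = 3·1532628 + 3·391689 + 3·100107 + -3·25605 = 5996457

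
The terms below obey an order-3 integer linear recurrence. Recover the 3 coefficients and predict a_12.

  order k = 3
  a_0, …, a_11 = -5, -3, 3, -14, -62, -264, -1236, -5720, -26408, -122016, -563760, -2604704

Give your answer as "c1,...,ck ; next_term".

  a_3 = 4·3 + 2·-3 + 4·-5 = -14
  a_4 = 4·-14 + 2·3 + 4·-3 = -62
  a_5 = 4·-62 + 2·-14 + 4·3 = -264
  a_6 = 4·-264 + 2·-62 + 4·-14 = -1236
  a_7 = 4·-1236 + 2·-264 + 4·-62 = -5720
  a_8 = 4·-5720 + 2·-1236 + 4·-264 = -26408
  a_9 = 4·-26408 + 2·-5720 + 4·-1236 = -122016
  a_10 = 4·-122016 + 2·-26408 + 4·-5720 = -563760
  a_11 = 4·-563760 + 2·-122016 + 4·-26408 = -2604704
  a_12 = 4·-2604704 + 2·-563760 + 4·-122016 = -12034400

4,2,4 ; -12034400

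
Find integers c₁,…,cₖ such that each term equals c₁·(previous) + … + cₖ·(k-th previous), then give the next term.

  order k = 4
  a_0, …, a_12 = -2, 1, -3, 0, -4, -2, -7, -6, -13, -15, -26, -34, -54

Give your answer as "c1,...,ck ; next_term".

0,1,1,1 ; -75

  a_4 = 0·0 + 1·-3 + 1·1 + 1·-2 = -4
  a_5 = 0·-4 + 1·0 + 1·-3 + 1·1 = -2
  a_6 = 0·-2 + 1·-4 + 1·0 + 1·-3 = -7
  a_7 = 0·-7 + 1·-2 + 1·-4 + 1·0 = -6
  a_8 = 0·-6 + 1·-7 + 1·-2 + 1·-4 = -13
  a_9 = 0·-13 + 1·-6 + 1·-7 + 1·-2 = -15
  a_10 = 0·-15 + 1·-13 + 1·-6 + 1·-7 = -26
  a_11 = 0·-26 + 1·-15 + 1·-13 + 1·-6 = -34
  a_12 = 0·-34 + 1·-26 + 1·-15 + 1·-13 = -54
  a_13 = 0·-54 + 1·-34 + 1·-26 + 1·-15 = -75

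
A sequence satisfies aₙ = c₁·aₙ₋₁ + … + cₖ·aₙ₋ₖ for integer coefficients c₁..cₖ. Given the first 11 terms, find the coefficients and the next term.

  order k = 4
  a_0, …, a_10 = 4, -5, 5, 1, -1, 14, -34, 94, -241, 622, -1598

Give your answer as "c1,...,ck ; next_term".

  a_4 = -2·1 + 2·5 + 1·-5 + -1·4 = -1
  a_5 = -2·-1 + 2·1 + 1·5 + -1·-5 = 14
  a_6 = -2·14 + 2·-1 + 1·1 + -1·5 = -34
  a_7 = -2·-34 + 2·14 + 1·-1 + -1·1 = 94
  a_8 = -2·94 + 2·-34 + 1·14 + -1·-1 = -241
  a_9 = -2·-241 + 2·94 + 1·-34 + -1·14 = 622
  a_10 = -2·622 + 2·-241 + 1·94 + -1·-34 = -1598
  a_11 = -2·-1598 + 2·622 + 1·-241 + -1·94 = 4105

-2,2,1,-1 ; 4105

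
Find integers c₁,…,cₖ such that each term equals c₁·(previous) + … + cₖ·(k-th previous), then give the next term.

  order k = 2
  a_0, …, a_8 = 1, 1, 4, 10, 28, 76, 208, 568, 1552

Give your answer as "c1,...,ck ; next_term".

  a_2 = 2·1 + 2·1 = 4
  a_3 = 2·4 + 2·1 = 10
  a_4 = 2·10 + 2·4 = 28
  a_5 = 2·28 + 2·10 = 76
  a_6 = 2·76 + 2·28 = 208
  a_7 = 2·208 + 2·76 = 568
  a_8 = 2·568 + 2·208 = 1552
  a_9 = 2·1552 + 2·568 = 4240

2,2 ; 4240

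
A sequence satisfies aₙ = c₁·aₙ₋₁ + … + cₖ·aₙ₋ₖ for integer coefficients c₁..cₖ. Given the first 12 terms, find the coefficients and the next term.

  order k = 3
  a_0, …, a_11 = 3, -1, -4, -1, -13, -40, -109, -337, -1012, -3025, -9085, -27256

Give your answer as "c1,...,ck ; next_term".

  a_3 = 2·-4 + 2·-1 + 3·3 = -1
  a_4 = 2·-1 + 2·-4 + 3·-1 = -13
  a_5 = 2·-13 + 2·-1 + 3·-4 = -40
  a_6 = 2·-40 + 2·-13 + 3·-1 = -109
  a_7 = 2·-109 + 2·-40 + 3·-13 = -337
  a_8 = 2·-337 + 2·-109 + 3·-40 = -1012
  a_9 = 2·-1012 + 2·-337 + 3·-109 = -3025
  a_10 = 2·-3025 + 2·-1012 + 3·-337 = -9085
  a_11 = 2·-9085 + 2·-3025 + 3·-1012 = -27256
  a_12 = 2·-27256 + 2·-9085 + 3·-3025 = -81757

2,2,3 ; -81757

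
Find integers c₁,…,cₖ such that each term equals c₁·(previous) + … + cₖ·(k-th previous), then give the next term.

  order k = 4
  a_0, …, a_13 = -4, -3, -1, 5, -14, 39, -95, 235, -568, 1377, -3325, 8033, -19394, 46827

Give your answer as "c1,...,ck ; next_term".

  a_4 = -2·5 + 2·-1 + 2·-3 + -1·-4 = -14
  a_5 = -2·-14 + 2·5 + 2·-1 + -1·-3 = 39
  a_6 = -2·39 + 2·-14 + 2·5 + -1·-1 = -95
  a_7 = -2·-95 + 2·39 + 2·-14 + -1·5 = 235
  a_8 = -2·235 + 2·-95 + 2·39 + -1·-14 = -568
  a_9 = -2·-568 + 2·235 + 2·-95 + -1·39 = 1377
  a_10 = -2·1377 + 2·-568 + 2·235 + -1·-95 = -3325
  a_11 = -2·-3325 + 2·1377 + 2·-568 + -1·235 = 8033
  a_12 = -2·8033 + 2·-3325 + 2·1377 + -1·-568 = -19394
  a_13 = -2·-19394 + 2·8033 + 2·-3325 + -1·1377 = 46827
  a_14 = -2·46827 + 2·-19394 + 2·8033 + -1·-3325 = -113051

-2,2,2,-1 ; -113051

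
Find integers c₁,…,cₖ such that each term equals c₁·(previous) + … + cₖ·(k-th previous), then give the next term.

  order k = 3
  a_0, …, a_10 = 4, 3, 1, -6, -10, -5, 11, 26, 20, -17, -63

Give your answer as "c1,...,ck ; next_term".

1,-1,-1 ; -66

  a_3 = 1·1 + -1·3 + -1·4 = -6
  a_4 = 1·-6 + -1·1 + -1·3 = -10
  a_5 = 1·-10 + -1·-6 + -1·1 = -5
  a_6 = 1·-5 + -1·-10 + -1·-6 = 11
  a_7 = 1·11 + -1·-5 + -1·-10 = 26
  a_8 = 1·26 + -1·11 + -1·-5 = 20
  a_9 = 1·20 + -1·26 + -1·11 = -17
  a_10 = 1·-17 + -1·20 + -1·26 = -63
  a_11 = 1·-63 + -1·-17 + -1·20 = -66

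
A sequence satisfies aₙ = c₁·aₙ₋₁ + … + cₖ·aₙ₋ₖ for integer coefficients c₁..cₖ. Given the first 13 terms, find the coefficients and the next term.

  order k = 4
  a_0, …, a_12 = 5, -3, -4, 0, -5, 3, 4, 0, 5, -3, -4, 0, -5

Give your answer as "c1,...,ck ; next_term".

  a_4 = 0·0 + 0·-4 + 0·-3 + -1·5 = -5
  a_5 = 0·-5 + 0·0 + 0·-4 + -1·-3 = 3
  a_6 = 0·3 + 0·-5 + 0·0 + -1·-4 = 4
  a_7 = 0·4 + 0·3 + 0·-5 + -1·0 = 0
  a_8 = 0·0 + 0·4 + 0·3 + -1·-5 = 5
  a_9 = 0·5 + 0·0 + 0·4 + -1·3 = -3
  a_10 = 0·-3 + 0·5 + 0·0 + -1·4 = -4
  a_11 = 0·-4 + 0·-3 + 0·5 + -1·0 = 0
  a_12 = 0·0 + 0·-4 + 0·-3 + -1·5 = -5
  a_13 = 0·-5 + 0·0 + 0·-4 + -1·-3 = 3

0,0,0,-1 ; 3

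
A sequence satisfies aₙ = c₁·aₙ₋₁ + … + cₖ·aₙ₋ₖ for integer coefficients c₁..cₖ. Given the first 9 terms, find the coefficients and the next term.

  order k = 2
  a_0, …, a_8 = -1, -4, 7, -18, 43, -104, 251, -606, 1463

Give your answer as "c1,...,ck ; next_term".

-2,1 ; -3532

  a_2 = -2·-4 + 1·-1 = 7
  a_3 = -2·7 + 1·-4 = -18
  a_4 = -2·-18 + 1·7 = 43
  a_5 = -2·43 + 1·-18 = -104
  a_6 = -2·-104 + 1·43 = 251
  a_7 = -2·251 + 1·-104 = -606
  a_8 = -2·-606 + 1·251 = 1463
  a_9 = -2·1463 + 1·-606 = -3532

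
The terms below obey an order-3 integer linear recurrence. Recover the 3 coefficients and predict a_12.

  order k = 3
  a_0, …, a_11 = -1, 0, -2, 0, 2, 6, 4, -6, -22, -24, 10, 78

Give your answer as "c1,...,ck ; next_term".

1,-1,-2 ; 116

  a_3 = 1·-2 + -1·0 + -2·-1 = 0
  a_4 = 1·0 + -1·-2 + -2·0 = 2
  a_5 = 1·2 + -1·0 + -2·-2 = 6
  a_6 = 1·6 + -1·2 + -2·0 = 4
  a_7 = 1·4 + -1·6 + -2·2 = -6
  a_8 = 1·-6 + -1·4 + -2·6 = -22
  a_9 = 1·-22 + -1·-6 + -2·4 = -24
  a_10 = 1·-24 + -1·-22 + -2·-6 = 10
  a_11 = 1·10 + -1·-24 + -2·-22 = 78
  a_12 = 1·78 + -1·10 + -2·-24 = 116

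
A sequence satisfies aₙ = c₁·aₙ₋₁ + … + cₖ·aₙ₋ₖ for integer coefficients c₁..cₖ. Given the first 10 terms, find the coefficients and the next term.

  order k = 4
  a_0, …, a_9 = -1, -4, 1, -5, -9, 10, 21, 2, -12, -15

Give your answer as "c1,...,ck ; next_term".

  a_4 = 1·-5 + -2·1 + 1·-4 + -2·-1 = -9
  a_5 = 1·-9 + -2·-5 + 1·1 + -2·-4 = 10
  a_6 = 1·10 + -2·-9 + 1·-5 + -2·1 = 21
  a_7 = 1·21 + -2·10 + 1·-9 + -2·-5 = 2
  a_8 = 1·2 + -2·21 + 1·10 + -2·-9 = -12
  a_9 = 1·-12 + -2·2 + 1·21 + -2·10 = -15
  a_10 = 1·-15 + -2·-12 + 1·2 + -2·21 = -31

1,-2,1,-2 ; -31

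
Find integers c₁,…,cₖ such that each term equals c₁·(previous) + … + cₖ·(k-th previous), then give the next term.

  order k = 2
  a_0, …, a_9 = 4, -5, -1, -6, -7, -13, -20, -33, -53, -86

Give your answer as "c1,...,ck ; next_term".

1,1 ; -139

  a_2 = 1·-5 + 1·4 = -1
  a_3 = 1·-1 + 1·-5 = -6
  a_4 = 1·-6 + 1·-1 = -7
  a_5 = 1·-7 + 1·-6 = -13
  a_6 = 1·-13 + 1·-7 = -20
  a_7 = 1·-20 + 1·-13 = -33
  a_8 = 1·-33 + 1·-20 = -53
  a_9 = 1·-53 + 1·-33 = -86
  a_10 = 1·-86 + 1·-53 = -139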